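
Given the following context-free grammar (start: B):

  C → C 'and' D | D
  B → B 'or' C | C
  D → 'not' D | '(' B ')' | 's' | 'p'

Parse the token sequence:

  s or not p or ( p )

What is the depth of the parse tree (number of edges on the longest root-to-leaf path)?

[B [B [B [C [D s]]] or [C [D not [D p]]]] or [C [D ( [B [C [D p]]] )]]]

6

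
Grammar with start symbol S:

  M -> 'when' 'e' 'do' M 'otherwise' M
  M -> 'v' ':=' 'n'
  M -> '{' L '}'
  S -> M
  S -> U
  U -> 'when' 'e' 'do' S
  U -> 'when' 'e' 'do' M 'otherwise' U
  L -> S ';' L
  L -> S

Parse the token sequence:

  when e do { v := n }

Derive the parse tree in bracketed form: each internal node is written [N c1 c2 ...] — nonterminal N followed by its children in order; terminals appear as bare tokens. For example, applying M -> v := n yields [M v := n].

[S [U when e do [S [M { [L [S [M v := n]]] }]]]]

S
U
when e do S
when e do M
when e do { L }
when e do { S }
when e do { M }
when e do { v := n }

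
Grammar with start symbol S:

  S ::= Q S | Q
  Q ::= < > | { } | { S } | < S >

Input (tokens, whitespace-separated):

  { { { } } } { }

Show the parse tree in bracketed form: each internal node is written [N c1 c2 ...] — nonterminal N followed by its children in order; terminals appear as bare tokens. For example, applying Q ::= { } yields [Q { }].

[S [Q { [S [Q { [S [Q { }]] }]] }] [S [Q { }]]]

S
Q S
{ S } S
{ Q } S
{ { S } } S
{ { Q } } S
{ { { } } } S
{ { { } } } Q
{ { { } } } { }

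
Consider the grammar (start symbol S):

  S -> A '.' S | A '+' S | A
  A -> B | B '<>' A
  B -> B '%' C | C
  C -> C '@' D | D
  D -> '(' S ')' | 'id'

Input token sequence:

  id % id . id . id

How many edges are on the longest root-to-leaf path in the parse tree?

[S [A [B [B [C [D id]]] % [C [D id]]]] . [S [A [B [C [D id]]]] . [S [A [B [C [D id]]]]]]]

7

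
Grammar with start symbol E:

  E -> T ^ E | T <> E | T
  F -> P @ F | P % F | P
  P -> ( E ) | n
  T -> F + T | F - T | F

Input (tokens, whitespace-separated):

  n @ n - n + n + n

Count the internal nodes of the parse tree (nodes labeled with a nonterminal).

15

[E [T [F [P n] @ [F [P n]]] - [T [F [P n]] + [T [F [P n]] + [T [F [P n]]]]]]]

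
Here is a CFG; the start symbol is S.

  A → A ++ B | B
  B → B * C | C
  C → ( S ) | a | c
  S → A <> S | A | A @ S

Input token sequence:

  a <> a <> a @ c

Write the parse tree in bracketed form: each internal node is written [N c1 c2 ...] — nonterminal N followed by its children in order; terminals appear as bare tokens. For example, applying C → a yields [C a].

S
A <> S
B <> S
C <> S
a <> S
a <> A <> S
a <> B <> S
a <> C <> S
a <> a <> S
a <> a <> A @ S
a <> a <> B @ S
a <> a <> C @ S
a <> a <> a @ S
a <> a <> a @ A
a <> a <> a @ B
a <> a <> a @ C
a <> a <> a @ c

[S [A [B [C a]]] <> [S [A [B [C a]]] <> [S [A [B [C a]]] @ [S [A [B [C c]]]]]]]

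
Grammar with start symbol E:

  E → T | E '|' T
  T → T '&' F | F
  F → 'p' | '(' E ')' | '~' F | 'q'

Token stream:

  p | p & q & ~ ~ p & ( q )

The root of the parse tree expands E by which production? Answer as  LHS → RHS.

E → E '|' T

[E [E [T [F p]]] | [T [T [T [T [F p]] & [F q]] & [F ~ [F ~ [F p]]]] & [F ( [E [T [F q]]] )]]]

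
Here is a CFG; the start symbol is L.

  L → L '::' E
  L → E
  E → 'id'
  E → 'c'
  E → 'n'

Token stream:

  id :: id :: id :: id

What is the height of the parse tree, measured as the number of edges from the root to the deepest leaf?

[L [L [L [L [E id]] :: [E id]] :: [E id]] :: [E id]]

5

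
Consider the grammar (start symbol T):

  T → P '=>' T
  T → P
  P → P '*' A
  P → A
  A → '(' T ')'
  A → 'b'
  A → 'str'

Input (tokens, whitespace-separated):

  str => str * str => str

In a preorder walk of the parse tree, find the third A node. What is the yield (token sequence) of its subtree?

[T [P [A str]] => [T [P [P [A str]] * [A str]] => [T [P [A str]]]]]

str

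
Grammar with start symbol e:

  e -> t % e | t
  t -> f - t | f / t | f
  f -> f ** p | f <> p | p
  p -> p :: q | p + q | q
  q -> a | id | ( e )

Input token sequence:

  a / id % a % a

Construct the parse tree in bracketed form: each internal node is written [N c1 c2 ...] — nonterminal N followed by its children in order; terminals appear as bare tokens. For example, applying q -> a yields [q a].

[e [t [f [p [q a]]] / [t [f [p [q id]]]]] % [e [t [f [p [q a]]]] % [e [t [f [p [q a]]]]]]]

e
t % e
f / t % e
p / t % e
q / t % e
a / t % e
a / f % e
a / p % e
a / q % e
a / id % e
a / id % t % e
a / id % f % e
a / id % p % e
a / id % q % e
a / id % a % e
a / id % a % t
a / id % a % f
a / id % a % p
a / id % a % q
a / id % a % a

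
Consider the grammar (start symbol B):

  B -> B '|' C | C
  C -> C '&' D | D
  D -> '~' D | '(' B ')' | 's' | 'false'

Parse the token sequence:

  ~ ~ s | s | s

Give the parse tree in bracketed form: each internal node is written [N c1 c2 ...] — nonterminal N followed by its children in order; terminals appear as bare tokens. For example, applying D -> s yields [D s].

[B [B [B [C [D ~ [D ~ [D s]]]]] | [C [D s]]] | [C [D s]]]

B
B | C
B | C | C
C | C | C
D | C | C
~ D | C | C
~ ~ D | C | C
~ ~ s | C | C
~ ~ s | D | C
~ ~ s | s | C
~ ~ s | s | D
~ ~ s | s | s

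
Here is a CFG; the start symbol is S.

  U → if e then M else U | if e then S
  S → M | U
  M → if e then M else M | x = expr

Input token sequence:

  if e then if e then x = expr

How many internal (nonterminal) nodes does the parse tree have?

[S [U if e then [S [U if e then [S [M x = expr]]]]]]

6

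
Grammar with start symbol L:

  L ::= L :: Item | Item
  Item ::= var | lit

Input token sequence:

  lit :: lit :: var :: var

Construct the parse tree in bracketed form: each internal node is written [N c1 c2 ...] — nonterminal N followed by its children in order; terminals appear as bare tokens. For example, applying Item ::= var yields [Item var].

L
L :: Item
L :: Item :: Item
L :: Item :: Item :: Item
Item :: Item :: Item :: Item
lit :: Item :: Item :: Item
lit :: lit :: Item :: Item
lit :: lit :: var :: Item
lit :: lit :: var :: var

[L [L [L [L [Item lit]] :: [Item lit]] :: [Item var]] :: [Item var]]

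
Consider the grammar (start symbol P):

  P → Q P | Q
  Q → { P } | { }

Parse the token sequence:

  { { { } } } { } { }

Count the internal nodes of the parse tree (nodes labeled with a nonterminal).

10

[P [Q { [P [Q { [P [Q { }]] }]] }] [P [Q { }] [P [Q { }]]]]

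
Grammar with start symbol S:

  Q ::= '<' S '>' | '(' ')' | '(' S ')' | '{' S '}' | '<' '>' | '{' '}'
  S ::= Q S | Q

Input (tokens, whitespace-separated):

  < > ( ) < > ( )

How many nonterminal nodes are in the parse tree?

[S [Q < >] [S [Q ( )] [S [Q < >] [S [Q ( )]]]]]

8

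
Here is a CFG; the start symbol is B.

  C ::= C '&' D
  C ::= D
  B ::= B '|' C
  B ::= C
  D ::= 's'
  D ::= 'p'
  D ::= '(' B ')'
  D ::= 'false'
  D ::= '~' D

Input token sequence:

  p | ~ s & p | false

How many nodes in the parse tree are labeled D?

5

[B [B [B [C [D p]]] | [C [C [D ~ [D s]]] & [D p]]] | [C [D false]]]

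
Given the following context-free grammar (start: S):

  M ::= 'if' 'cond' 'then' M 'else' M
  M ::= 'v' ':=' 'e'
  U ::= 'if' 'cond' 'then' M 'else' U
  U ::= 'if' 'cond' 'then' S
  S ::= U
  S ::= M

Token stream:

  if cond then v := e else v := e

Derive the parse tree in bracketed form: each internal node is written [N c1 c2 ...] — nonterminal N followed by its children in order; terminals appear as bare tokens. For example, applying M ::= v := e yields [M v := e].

[S [M if cond then [M v := e] else [M v := e]]]

S
M
if cond then M else M
if cond then v := e else M
if cond then v := e else v := e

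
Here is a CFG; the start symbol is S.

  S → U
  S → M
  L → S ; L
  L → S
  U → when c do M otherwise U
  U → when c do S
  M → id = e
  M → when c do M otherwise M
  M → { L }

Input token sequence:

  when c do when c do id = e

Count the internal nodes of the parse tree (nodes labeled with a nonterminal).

[S [U when c do [S [U when c do [S [M id = e]]]]]]

6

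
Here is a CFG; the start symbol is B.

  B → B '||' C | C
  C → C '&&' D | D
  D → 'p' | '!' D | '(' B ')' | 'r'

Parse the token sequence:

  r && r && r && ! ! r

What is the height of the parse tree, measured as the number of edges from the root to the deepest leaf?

6

[B [C [C [C [C [D r]] && [D r]] && [D r]] && [D ! [D ! [D r]]]]]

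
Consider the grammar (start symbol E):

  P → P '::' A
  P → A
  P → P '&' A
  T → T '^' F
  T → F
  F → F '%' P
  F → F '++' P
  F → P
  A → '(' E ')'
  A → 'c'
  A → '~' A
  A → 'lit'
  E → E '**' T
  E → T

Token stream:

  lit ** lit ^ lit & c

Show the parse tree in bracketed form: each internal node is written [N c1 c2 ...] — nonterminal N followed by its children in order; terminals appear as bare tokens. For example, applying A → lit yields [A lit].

E
E ** T
T ** T
F ** T
P ** T
A ** T
lit ** T
lit ** T ^ F
lit ** F ^ F
lit ** P ^ F
lit ** A ^ F
lit ** lit ^ F
lit ** lit ^ P
lit ** lit ^ P & A
lit ** lit ^ A & A
lit ** lit ^ lit & A
lit ** lit ^ lit & c

[E [E [T [F [P [A lit]]]]] ** [T [T [F [P [A lit]]]] ^ [F [P [P [A lit]] & [A c]]]]]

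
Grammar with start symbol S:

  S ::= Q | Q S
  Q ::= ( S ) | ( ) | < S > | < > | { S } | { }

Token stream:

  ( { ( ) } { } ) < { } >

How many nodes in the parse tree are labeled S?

6

[S [Q ( [S [Q { [S [Q ( )]] }] [S [Q { }]]] )] [S [Q < [S [Q { }]] >]]]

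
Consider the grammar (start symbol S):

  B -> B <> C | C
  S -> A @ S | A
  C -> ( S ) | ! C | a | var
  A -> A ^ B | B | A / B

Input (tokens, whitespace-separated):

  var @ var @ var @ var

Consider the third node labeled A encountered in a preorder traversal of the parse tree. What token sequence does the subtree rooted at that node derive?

[S [A [B [C var]]] @ [S [A [B [C var]]] @ [S [A [B [C var]]] @ [S [A [B [C var]]]]]]]

var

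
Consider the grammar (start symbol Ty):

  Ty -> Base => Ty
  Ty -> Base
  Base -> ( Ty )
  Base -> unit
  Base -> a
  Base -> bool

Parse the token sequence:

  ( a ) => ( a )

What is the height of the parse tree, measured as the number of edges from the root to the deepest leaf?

5

[Ty [Base ( [Ty [Base a]] )] => [Ty [Base ( [Ty [Base a]] )]]]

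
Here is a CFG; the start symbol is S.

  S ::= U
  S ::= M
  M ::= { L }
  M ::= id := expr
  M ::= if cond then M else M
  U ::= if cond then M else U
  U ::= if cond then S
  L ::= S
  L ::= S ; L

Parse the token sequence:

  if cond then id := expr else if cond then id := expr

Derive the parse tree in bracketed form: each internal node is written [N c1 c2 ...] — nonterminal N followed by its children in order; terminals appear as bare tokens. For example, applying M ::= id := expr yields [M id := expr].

S
U
if cond then M else U
if cond then id := expr else U
if cond then id := expr else if cond then S
if cond then id := expr else if cond then M
if cond then id := expr else if cond then id := expr

[S [U if cond then [M id := expr] else [U if cond then [S [M id := expr]]]]]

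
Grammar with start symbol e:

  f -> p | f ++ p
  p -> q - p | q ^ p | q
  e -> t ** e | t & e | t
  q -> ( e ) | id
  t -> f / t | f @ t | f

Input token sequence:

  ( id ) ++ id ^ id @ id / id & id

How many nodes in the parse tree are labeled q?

7

[e [t [f [f [p [q ( [e [t [f [p [q id]]]]] )]]] ++ [p [q id] ^ [p [q id]]]] @ [t [f [p [q id]]] / [t [f [p [q id]]]]]] & [e [t [f [p [q id]]]]]]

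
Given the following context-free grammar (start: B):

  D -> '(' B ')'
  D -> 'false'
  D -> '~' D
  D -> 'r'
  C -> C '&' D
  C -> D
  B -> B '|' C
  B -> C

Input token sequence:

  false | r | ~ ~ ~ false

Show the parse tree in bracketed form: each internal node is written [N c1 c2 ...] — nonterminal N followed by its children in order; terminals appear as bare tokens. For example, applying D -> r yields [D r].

[B [B [B [C [D false]]] | [C [D r]]] | [C [D ~ [D ~ [D ~ [D false]]]]]]

B
B | C
B | C | C
C | C | C
D | C | C
false | C | C
false | D | C
false | r | C
false | r | D
false | r | ~ D
false | r | ~ ~ D
false | r | ~ ~ ~ D
false | r | ~ ~ ~ false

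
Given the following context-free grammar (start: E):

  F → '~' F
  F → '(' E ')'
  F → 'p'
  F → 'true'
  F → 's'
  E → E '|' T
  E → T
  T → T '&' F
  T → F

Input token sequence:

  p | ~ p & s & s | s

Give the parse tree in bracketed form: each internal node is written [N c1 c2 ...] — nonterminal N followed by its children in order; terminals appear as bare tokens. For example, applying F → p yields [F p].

[E [E [E [T [F p]]] | [T [T [T [F ~ [F p]]] & [F s]] & [F s]]] | [T [F s]]]

E
E | T
E | T | T
T | T | T
F | T | T
p | T | T
p | T & F | T
p | T & F & F | T
p | F & F & F | T
p | ~ F & F & F | T
p | ~ p & F & F | T
p | ~ p & s & F | T
p | ~ p & s & s | T
p | ~ p & s & s | F
p | ~ p & s & s | s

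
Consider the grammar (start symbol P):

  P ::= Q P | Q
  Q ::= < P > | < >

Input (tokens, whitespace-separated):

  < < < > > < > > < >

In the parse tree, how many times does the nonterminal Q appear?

5

[P [Q < [P [Q < [P [Q < >]] >] [P [Q < >]]] >] [P [Q < >]]]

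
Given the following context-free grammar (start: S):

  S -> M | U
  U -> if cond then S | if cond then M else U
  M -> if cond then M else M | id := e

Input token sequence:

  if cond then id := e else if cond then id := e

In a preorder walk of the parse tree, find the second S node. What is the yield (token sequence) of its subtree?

[S [U if cond then [M id := e] else [U if cond then [S [M id := e]]]]]

id := e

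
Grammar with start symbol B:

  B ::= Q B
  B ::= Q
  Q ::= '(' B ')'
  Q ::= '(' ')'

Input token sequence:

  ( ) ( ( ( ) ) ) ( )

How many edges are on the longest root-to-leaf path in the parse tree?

7

[B [Q ( )] [B [Q ( [B [Q ( [B [Q ( )]] )]] )] [B [Q ( )]]]]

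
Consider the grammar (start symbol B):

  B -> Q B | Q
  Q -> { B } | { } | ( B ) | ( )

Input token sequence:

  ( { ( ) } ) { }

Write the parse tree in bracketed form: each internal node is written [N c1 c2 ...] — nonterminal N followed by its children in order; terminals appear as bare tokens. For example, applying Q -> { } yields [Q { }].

B
Q B
( B ) B
( Q ) B
( { B } ) B
( { Q } ) B
( { ( ) } ) B
( { ( ) } ) Q
( { ( ) } ) { }

[B [Q ( [B [Q { [B [Q ( )]] }]] )] [B [Q { }]]]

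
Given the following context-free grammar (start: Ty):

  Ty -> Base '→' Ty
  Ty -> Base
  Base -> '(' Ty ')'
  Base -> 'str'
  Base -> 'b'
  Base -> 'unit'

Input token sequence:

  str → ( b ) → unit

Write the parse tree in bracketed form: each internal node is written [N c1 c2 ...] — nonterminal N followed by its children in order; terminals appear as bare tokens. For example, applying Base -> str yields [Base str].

[Ty [Base str] → [Ty [Base ( [Ty [Base b]] )] → [Ty [Base unit]]]]

Ty
Base → Ty
str → Ty
str → Base → Ty
str → ( Ty ) → Ty
str → ( Base ) → Ty
str → ( b ) → Ty
str → ( b ) → Base
str → ( b ) → unit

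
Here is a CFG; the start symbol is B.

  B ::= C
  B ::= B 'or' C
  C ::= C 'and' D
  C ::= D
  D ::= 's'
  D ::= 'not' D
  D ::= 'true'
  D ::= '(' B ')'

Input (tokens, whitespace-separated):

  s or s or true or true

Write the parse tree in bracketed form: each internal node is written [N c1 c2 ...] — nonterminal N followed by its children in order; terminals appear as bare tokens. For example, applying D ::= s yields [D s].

B
B or C
B or C or C
B or C or C or C
C or C or C or C
D or C or C or C
s or C or C or C
s or D or C or C
s or s or C or C
s or s or D or C
s or s or true or C
s or s or true or D
s or s or true or true

[B [B [B [B [C [D s]]] or [C [D s]]] or [C [D true]]] or [C [D true]]]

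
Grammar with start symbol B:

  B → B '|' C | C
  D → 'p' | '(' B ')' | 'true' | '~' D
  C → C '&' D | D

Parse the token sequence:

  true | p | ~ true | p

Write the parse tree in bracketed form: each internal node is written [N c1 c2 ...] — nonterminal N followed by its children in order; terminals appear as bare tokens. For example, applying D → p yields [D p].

[B [B [B [B [C [D true]]] | [C [D p]]] | [C [D ~ [D true]]]] | [C [D p]]]

B
B | C
B | C | C
B | C | C | C
C | C | C | C
D | C | C | C
true | C | C | C
true | D | C | C
true | p | C | C
true | p | D | C
true | p | ~ D | C
true | p | ~ true | C
true | p | ~ true | D
true | p | ~ true | p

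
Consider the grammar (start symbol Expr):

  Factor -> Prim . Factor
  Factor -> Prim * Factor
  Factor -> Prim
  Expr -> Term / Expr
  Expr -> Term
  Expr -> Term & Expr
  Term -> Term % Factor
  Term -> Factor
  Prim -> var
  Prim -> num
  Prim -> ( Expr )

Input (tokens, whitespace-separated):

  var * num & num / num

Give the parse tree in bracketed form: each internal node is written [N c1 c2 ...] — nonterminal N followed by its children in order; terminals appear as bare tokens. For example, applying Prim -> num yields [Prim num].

[Expr [Term [Factor [Prim var] * [Factor [Prim num]]]] & [Expr [Term [Factor [Prim num]]] / [Expr [Term [Factor [Prim num]]]]]]

Expr
Term & Expr
Factor & Expr
Prim * Factor & Expr
var * Factor & Expr
var * Prim & Expr
var * num & Expr
var * num & Term / Expr
var * num & Factor / Expr
var * num & Prim / Expr
var * num & num / Expr
var * num & num / Term
var * num & num / Factor
var * num & num / Prim
var * num & num / num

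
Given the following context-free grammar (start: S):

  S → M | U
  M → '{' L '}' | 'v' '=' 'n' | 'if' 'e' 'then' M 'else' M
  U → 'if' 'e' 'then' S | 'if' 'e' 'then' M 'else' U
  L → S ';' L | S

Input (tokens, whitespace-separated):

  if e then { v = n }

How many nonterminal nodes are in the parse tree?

[S [U if e then [S [M { [L [S [M v = n]]] }]]]]

7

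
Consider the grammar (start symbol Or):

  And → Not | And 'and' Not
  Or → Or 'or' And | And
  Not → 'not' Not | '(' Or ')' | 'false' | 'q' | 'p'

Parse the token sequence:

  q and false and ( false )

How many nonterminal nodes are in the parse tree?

10

[Or [And [And [And [Not q]] and [Not false]] and [Not ( [Or [And [Not false]]] )]]]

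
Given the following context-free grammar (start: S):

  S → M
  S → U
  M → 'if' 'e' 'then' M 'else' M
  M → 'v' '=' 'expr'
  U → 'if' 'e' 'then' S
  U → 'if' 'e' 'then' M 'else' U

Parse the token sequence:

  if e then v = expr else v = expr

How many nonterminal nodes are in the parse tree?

[S [M if e then [M v = expr] else [M v = expr]]]

4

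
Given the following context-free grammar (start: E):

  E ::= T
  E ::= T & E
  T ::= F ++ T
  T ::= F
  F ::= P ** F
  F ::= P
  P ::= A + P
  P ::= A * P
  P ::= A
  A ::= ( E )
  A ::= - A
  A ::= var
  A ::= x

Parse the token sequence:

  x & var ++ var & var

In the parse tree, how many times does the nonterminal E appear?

[E [T [F [P [A x]]]] & [E [T [F [P [A var]]] ++ [T [F [P [A var]]]]] & [E [T [F [P [A var]]]]]]]

3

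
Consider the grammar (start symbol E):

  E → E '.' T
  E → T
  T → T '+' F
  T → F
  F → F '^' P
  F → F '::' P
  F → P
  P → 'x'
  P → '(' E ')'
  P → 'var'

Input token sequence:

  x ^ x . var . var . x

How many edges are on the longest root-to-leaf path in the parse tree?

8

[E [E [E [E [T [F [F [P x]] ^ [P x]]]] . [T [F [P var]]]] . [T [F [P var]]]] . [T [F [P x]]]]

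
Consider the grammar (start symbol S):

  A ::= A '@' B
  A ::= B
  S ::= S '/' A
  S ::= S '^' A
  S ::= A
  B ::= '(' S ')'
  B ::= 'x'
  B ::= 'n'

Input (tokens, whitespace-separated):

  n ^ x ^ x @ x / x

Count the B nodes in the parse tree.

5

[S [S [S [S [A [B n]]] ^ [A [B x]]] ^ [A [A [B x]] @ [B x]]] / [A [B x]]]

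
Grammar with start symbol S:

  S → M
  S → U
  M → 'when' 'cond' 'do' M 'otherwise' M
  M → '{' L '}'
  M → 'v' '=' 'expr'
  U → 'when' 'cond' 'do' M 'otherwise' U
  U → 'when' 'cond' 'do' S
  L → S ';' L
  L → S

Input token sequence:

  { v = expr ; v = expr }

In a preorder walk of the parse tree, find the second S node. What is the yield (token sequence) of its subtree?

[S [M { [L [S [M v = expr]] ; [L [S [M v = expr]]]] }]]

v = expr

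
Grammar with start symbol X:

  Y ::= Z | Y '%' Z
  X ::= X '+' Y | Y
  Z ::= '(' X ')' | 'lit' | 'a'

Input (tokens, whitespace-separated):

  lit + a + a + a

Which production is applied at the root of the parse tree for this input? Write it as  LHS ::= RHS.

X ::= X '+' Y

[X [X [X [X [Y [Z lit]]] + [Y [Z a]]] + [Y [Z a]]] + [Y [Z a]]]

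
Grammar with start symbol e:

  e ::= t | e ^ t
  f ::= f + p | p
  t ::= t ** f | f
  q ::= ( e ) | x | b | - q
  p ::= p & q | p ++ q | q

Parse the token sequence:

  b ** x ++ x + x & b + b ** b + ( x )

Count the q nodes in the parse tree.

9

[e [t [t [t [f [p [q b]]]] ** [f [f [f [p [p [q x]] ++ [q x]]] + [p [p [q x]] & [q b]]] + [p [q b]]]] ** [f [f [p [q b]]] + [p [q ( [e [t [f [p [q x]]]]] )]]]]]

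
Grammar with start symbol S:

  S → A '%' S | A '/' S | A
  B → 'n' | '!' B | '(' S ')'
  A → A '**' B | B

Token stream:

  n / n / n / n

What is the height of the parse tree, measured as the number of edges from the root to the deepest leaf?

[S [A [B n]] / [S [A [B n]] / [S [A [B n]] / [S [A [B n]]]]]]

6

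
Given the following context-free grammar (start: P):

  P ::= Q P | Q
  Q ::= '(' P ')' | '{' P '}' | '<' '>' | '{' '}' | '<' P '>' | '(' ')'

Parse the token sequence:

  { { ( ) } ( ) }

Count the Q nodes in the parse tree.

4

[P [Q { [P [Q { [P [Q ( )]] }] [P [Q ( )]]] }]]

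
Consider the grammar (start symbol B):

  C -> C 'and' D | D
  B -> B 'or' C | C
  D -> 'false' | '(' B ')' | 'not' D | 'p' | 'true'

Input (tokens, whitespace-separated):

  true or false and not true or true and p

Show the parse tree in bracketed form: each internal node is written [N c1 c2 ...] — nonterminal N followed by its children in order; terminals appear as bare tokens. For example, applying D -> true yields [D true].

B
B or C
B or C or C
C or C or C
D or C or C
true or C or C
true or C and D or C
true or D and D or C
true or false and D or C
true or false and not D or C
true or false and not true or C
true or false and not true or C and D
true or false and not true or D and D
true or false and not true or true and D
true or false and not true or true and p

[B [B [B [C [D true]]] or [C [C [D false]] and [D not [D true]]]] or [C [C [D true]] and [D p]]]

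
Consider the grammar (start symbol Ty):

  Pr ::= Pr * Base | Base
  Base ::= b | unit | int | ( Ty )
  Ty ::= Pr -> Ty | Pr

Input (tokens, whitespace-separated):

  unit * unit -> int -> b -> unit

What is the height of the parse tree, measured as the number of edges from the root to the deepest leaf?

[Ty [Pr [Pr [Base unit]] * [Base unit]] -> [Ty [Pr [Base int]] -> [Ty [Pr [Base b]] -> [Ty [Pr [Base unit]]]]]]

6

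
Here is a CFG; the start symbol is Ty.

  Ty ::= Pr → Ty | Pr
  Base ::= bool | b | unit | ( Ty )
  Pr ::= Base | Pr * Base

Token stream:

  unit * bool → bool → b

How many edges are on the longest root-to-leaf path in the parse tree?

5

[Ty [Pr [Pr [Base unit]] * [Base bool]] → [Ty [Pr [Base bool]] → [Ty [Pr [Base b]]]]]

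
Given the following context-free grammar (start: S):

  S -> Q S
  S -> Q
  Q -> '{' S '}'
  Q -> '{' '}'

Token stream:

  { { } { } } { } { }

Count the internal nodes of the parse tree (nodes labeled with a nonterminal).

10

[S [Q { [S [Q { }] [S [Q { }]]] }] [S [Q { }] [S [Q { }]]]]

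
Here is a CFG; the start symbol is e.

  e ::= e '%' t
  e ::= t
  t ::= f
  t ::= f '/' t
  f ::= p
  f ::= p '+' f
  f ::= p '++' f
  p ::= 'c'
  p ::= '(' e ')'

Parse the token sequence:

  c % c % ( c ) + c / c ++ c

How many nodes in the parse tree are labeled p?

[e [e [e [t [f [p c]]]] % [t [f [p c]]]] % [t [f [p ( [e [t [f [p c]]]] )] + [f [p c]]] / [t [f [p c] ++ [f [p c]]]]]]

7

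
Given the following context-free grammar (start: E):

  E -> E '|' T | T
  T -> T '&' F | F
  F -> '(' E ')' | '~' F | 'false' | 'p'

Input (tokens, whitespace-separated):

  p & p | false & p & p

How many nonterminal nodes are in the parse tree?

[E [E [T [T [F p]] & [F p]]] | [T [T [T [F false]] & [F p]] & [F p]]]

12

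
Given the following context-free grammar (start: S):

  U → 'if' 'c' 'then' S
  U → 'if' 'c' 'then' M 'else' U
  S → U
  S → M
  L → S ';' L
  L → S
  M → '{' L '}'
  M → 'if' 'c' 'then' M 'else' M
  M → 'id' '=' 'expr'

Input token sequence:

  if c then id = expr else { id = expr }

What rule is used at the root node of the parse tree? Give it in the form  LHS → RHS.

[S [M if c then [M id = expr] else [M { [L [S [M id = expr]]] }]]]

S → M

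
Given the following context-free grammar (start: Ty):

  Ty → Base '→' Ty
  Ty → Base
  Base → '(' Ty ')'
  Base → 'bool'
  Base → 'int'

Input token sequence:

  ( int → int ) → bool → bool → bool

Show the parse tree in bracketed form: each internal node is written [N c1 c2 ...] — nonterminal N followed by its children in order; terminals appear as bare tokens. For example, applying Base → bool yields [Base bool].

[Ty [Base ( [Ty [Base int] → [Ty [Base int]]] )] → [Ty [Base bool] → [Ty [Base bool] → [Ty [Base bool]]]]]

Ty
Base → Ty
( Ty ) → Ty
( Base → Ty ) → Ty
( int → Ty ) → Ty
( int → Base ) → Ty
( int → int ) → Ty
( int → int ) → Base → Ty
( int → int ) → bool → Ty
( int → int ) → bool → Base → Ty
( int → int ) → bool → bool → Ty
( int → int ) → bool → bool → Base
( int → int ) → bool → bool → bool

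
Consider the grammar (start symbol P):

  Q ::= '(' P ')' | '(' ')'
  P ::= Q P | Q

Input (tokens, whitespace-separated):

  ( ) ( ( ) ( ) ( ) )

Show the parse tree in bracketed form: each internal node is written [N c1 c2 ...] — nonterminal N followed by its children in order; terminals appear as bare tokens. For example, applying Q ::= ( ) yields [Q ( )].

P
Q P
( ) P
( ) Q
( ) ( P )
( ) ( Q P )
( ) ( ( ) P )
( ) ( ( ) Q P )
( ) ( ( ) ( ) P )
( ) ( ( ) ( ) Q )
( ) ( ( ) ( ) ( ) )

[P [Q ( )] [P [Q ( [P [Q ( )] [P [Q ( )] [P [Q ( )]]]] )]]]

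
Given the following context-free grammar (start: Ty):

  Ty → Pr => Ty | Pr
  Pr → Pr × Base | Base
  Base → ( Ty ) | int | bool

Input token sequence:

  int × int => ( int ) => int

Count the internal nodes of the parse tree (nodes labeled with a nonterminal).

14

[Ty [Pr [Pr [Base int]] × [Base int]] => [Ty [Pr [Base ( [Ty [Pr [Base int]]] )]] => [Ty [Pr [Base int]]]]]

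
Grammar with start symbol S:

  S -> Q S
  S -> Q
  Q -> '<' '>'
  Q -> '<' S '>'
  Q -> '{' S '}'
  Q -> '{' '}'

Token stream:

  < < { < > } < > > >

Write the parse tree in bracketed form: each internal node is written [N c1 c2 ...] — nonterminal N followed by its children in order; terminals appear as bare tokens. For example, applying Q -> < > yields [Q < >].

[S [Q < [S [Q < [S [Q { [S [Q < >]] }] [S [Q < >]]] >]] >]]

S
Q
< S >
< Q >
< < S > >
< < Q S > >
< < { S } S > >
< < { Q } S > >
< < { < > } S > >
< < { < > } Q > >
< < { < > } < > > >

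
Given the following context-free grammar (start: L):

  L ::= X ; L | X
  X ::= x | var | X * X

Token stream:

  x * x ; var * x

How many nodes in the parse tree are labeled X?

[L [X [X x] * [X x]] ; [L [X [X var] * [X x]]]]

6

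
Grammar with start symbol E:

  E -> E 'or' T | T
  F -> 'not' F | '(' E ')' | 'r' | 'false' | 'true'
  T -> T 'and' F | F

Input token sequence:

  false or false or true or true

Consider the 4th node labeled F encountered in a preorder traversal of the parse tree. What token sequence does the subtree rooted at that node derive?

[E [E [E [E [T [F false]]] or [T [F false]]] or [T [F true]]] or [T [F true]]]

true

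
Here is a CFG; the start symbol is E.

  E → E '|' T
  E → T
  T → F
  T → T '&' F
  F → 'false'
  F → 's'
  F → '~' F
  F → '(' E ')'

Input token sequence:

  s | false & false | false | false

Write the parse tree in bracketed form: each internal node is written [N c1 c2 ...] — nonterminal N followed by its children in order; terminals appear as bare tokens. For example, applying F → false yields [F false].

E
E | T
E | T | T
E | T | T | T
T | T | T | T
F | T | T | T
s | T | T | T
s | T & F | T | T
s | F & F | T | T
s | false & F | T | T
s | false & false | T | T
s | false & false | F | T
s | false & false | false | T
s | false & false | false | F
s | false & false | false | false

[E [E [E [E [T [F s]]] | [T [T [F false]] & [F false]]] | [T [F false]]] | [T [F false]]]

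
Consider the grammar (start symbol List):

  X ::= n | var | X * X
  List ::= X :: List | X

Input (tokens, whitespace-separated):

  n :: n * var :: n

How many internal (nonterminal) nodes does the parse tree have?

8

[List [X n] :: [List [X [X n] * [X var]] :: [List [X n]]]]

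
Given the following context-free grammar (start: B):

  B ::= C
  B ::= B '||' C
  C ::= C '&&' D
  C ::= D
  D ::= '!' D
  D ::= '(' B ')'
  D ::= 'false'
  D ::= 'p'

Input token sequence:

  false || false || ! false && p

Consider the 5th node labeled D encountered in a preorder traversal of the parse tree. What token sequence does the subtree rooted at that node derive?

[B [B [B [C [D false]]] || [C [D false]]] || [C [C [D ! [D false]]] && [D p]]]

p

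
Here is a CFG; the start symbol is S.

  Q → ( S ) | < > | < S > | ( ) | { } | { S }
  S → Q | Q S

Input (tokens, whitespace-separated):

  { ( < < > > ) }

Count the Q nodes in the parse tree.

[S [Q { [S [Q ( [S [Q < [S [Q < >]] >]] )]] }]]

4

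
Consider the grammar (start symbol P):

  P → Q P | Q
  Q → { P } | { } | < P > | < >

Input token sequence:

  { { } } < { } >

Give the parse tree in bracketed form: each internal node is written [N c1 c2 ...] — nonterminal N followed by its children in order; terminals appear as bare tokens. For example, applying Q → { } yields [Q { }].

[P [Q { [P [Q { }]] }] [P [Q < [P [Q { }]] >]]]

P
Q P
{ P } P
{ Q } P
{ { } } P
{ { } } Q
{ { } } < P >
{ { } } < Q >
{ { } } < { } >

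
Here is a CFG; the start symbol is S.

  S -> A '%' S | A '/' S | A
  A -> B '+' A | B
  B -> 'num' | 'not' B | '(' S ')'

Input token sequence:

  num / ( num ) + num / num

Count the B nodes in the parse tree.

[S [A [B num]] / [S [A [B ( [S [A [B num]]] )] + [A [B num]]] / [S [A [B num]]]]]

5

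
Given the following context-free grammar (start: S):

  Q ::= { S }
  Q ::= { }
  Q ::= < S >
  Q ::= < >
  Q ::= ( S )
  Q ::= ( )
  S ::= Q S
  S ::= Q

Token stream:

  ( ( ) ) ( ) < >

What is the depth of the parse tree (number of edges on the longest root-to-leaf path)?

[S [Q ( [S [Q ( )]] )] [S [Q ( )] [S [Q < >]]]]

4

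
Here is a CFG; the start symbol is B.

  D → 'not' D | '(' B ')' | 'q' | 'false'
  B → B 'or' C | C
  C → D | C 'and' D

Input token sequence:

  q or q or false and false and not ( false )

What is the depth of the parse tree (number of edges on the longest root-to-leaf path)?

7

[B [B [B [C [D q]]] or [C [D q]]] or [C [C [C [D false]] and [D false]] and [D not [D ( [B [C [D false]]] )]]]]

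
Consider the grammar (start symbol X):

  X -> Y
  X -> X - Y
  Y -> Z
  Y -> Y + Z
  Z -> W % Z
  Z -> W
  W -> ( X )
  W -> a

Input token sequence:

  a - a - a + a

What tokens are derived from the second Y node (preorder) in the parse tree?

[X [X [X [Y [Z [W a]]]] - [Y [Z [W a]]]] - [Y [Y [Z [W a]]] + [Z [W a]]]]

a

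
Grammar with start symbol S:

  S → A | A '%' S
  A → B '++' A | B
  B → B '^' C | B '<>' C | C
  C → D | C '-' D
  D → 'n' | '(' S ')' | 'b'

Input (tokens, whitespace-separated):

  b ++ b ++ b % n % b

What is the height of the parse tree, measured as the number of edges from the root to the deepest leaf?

[S [A [B [C [D b]]] ++ [A [B [C [D b]]] ++ [A [B [C [D b]]]]]] % [S [A [B [C [D n]]]] % [S [A [B [C [D b]]]]]]]

7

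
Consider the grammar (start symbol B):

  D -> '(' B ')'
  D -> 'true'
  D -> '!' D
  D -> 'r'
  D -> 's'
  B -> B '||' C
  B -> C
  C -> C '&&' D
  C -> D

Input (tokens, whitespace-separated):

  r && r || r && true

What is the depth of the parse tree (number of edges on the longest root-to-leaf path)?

[B [B [C [C [D r]] && [D r]]] || [C [C [D r]] && [D true]]]

5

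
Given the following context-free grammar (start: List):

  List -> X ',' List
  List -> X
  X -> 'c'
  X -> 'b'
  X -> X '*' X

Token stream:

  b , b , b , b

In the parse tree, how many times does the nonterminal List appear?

[List [X b] , [List [X b] , [List [X b] , [List [X b]]]]]

4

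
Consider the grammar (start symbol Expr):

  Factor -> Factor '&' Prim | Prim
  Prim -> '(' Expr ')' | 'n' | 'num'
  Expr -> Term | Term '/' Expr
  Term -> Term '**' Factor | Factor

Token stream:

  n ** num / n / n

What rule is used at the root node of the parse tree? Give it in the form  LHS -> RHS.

Expr -> Term '/' Expr

[Expr [Term [Term [Factor [Prim n]]] ** [Factor [Prim num]]] / [Expr [Term [Factor [Prim n]]] / [Expr [Term [Factor [Prim n]]]]]]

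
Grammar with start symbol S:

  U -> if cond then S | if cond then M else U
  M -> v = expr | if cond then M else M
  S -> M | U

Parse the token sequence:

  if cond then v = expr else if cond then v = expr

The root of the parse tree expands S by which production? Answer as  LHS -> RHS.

[S [U if cond then [M v = expr] else [U if cond then [S [M v = expr]]]]]

S -> U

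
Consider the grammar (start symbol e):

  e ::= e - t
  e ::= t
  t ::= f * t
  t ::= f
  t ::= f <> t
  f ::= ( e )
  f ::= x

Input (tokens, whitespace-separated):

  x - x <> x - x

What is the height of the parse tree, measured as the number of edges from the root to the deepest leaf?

5

[e [e [e [t [f x]]] - [t [f x] <> [t [f x]]]] - [t [f x]]]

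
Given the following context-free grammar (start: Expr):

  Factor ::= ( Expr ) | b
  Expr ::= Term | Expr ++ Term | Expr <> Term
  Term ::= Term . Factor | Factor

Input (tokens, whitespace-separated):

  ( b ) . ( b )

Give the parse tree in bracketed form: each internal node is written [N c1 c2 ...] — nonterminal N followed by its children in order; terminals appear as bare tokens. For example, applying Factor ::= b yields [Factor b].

[Expr [Term [Term [Factor ( [Expr [Term [Factor b]]] )]] . [Factor ( [Expr [Term [Factor b]]] )]]]

Expr
Term
Term . Factor
Factor . Factor
( Expr ) . Factor
( Term ) . Factor
( Factor ) . Factor
( b ) . Factor
( b ) . ( Expr )
( b ) . ( Term )
( b ) . ( Factor )
( b ) . ( b )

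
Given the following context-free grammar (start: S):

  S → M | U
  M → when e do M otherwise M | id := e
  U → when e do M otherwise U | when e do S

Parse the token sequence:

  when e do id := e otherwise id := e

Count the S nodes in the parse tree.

[S [M when e do [M id := e] otherwise [M id := e]]]

1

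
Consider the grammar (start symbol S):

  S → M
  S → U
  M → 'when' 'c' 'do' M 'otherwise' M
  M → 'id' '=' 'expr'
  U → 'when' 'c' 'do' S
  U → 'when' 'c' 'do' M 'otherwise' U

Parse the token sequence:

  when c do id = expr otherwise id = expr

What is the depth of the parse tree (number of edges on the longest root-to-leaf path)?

3

[S [M when c do [M id = expr] otherwise [M id = expr]]]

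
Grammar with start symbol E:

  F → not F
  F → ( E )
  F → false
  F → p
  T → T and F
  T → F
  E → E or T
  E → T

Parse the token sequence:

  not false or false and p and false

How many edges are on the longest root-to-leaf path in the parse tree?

5

[E [E [T [F not [F false]]]] or [T [T [T [F false]] and [F p]] and [F false]]]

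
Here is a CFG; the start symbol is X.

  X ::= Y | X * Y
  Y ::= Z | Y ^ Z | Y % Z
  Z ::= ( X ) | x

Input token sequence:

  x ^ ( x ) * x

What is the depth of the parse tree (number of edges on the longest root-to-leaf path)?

[X [X [Y [Y [Z x]] ^ [Z ( [X [Y [Z x]]] )]]] * [Y [Z x]]]

7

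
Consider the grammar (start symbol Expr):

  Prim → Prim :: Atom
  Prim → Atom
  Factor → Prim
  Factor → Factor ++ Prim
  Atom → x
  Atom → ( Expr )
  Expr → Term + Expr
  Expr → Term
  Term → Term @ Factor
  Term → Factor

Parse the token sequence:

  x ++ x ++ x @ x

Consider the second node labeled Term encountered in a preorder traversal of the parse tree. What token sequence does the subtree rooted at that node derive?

[Expr [Term [Term [Factor [Factor [Factor [Prim [Atom x]]] ++ [Prim [Atom x]]] ++ [Prim [Atom x]]]] @ [Factor [Prim [Atom x]]]]]

x ++ x ++ x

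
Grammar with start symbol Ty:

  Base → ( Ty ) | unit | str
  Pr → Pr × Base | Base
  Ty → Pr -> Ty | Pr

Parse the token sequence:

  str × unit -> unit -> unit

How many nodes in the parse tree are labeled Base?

[Ty [Pr [Pr [Base str]] × [Base unit]] -> [Ty [Pr [Base unit]] -> [Ty [Pr [Base unit]]]]]

4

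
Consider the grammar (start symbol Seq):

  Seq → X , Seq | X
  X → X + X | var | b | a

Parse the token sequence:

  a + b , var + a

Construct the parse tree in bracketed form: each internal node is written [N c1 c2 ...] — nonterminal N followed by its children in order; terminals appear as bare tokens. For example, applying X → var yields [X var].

Seq
X , Seq
X + X , Seq
a + X , Seq
a + b , Seq
a + b , X
a + b , X + X
a + b , var + X
a + b , var + a

[Seq [X [X a] + [X b]] , [Seq [X [X var] + [X a]]]]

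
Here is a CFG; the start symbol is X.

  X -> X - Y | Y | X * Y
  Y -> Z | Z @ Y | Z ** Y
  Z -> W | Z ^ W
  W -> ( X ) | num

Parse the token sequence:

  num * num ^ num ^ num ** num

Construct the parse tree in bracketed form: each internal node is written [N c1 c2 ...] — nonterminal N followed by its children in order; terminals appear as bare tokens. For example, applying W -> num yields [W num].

X
X * Y
Y * Y
Z * Y
W * Y
num * Y
num * Z ** Y
num * Z ^ W ** Y
num * Z ^ W ^ W ** Y
num * W ^ W ^ W ** Y
num * num ^ W ^ W ** Y
num * num ^ num ^ W ** Y
num * num ^ num ^ num ** Y
num * num ^ num ^ num ** Z
num * num ^ num ^ num ** W
num * num ^ num ^ num ** num

[X [X [Y [Z [W num]]]] * [Y [Z [Z [Z [W num]] ^ [W num]] ^ [W num]] ** [Y [Z [W num]]]]]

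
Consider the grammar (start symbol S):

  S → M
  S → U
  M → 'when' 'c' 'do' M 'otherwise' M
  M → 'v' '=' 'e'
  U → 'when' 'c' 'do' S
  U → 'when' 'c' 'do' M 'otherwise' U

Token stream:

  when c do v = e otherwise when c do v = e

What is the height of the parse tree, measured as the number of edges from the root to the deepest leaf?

[S [U when c do [M v = e] otherwise [U when c do [S [M v = e]]]]]

5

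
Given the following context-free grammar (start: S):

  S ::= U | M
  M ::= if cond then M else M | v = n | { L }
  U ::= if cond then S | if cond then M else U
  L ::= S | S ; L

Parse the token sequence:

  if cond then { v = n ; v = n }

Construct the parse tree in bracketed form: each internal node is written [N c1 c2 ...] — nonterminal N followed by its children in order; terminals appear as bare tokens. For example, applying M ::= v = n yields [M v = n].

[S [U if cond then [S [M { [L [S [M v = n]] ; [L [S [M v = n]]]] }]]]]

S
U
if cond then S
if cond then M
if cond then { L }
if cond then { S ; L }
if cond then { M ; L }
if cond then { v = n ; L }
if cond then { v = n ; S }
if cond then { v = n ; M }
if cond then { v = n ; v = n }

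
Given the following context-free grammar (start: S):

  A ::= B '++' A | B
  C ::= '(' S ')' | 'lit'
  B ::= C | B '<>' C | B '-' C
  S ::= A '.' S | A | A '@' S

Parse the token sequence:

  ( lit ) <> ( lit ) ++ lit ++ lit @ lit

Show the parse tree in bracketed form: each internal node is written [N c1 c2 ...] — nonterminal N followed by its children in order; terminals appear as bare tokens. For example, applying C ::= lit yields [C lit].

[S [A [B [B [C ( [S [A [B [C lit]]]] )]] <> [C ( [S [A [B [C lit]]]] )]] ++ [A [B [C lit]] ++ [A [B [C lit]]]]] @ [S [A [B [C lit]]]]]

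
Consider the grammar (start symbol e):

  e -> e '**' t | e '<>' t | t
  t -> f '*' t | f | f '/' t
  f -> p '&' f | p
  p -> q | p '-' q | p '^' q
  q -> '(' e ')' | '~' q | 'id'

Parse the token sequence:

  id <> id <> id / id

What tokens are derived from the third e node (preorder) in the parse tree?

id

[e [e [e [t [f [p [q id]]]]] <> [t [f [p [q id]]]]] <> [t [f [p [q id]]] / [t [f [p [q id]]]]]]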